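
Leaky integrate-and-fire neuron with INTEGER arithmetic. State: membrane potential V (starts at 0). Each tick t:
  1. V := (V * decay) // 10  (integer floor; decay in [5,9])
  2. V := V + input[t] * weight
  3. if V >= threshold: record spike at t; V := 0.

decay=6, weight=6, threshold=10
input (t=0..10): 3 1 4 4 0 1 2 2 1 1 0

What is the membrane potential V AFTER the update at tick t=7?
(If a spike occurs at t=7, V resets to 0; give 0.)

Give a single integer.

t=0: input=3 -> V=0 FIRE
t=1: input=1 -> V=6
t=2: input=4 -> V=0 FIRE
t=3: input=4 -> V=0 FIRE
t=4: input=0 -> V=0
t=5: input=1 -> V=6
t=6: input=2 -> V=0 FIRE
t=7: input=2 -> V=0 FIRE
t=8: input=1 -> V=6
t=9: input=1 -> V=9
t=10: input=0 -> V=5

Answer: 0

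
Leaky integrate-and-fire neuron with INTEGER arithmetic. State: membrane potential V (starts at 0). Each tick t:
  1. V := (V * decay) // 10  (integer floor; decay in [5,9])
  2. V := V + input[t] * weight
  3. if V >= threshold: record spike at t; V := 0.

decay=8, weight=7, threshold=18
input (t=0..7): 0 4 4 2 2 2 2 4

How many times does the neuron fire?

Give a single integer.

Answer: 5

Derivation:
t=0: input=0 -> V=0
t=1: input=4 -> V=0 FIRE
t=2: input=4 -> V=0 FIRE
t=3: input=2 -> V=14
t=4: input=2 -> V=0 FIRE
t=5: input=2 -> V=14
t=6: input=2 -> V=0 FIRE
t=7: input=4 -> V=0 FIRE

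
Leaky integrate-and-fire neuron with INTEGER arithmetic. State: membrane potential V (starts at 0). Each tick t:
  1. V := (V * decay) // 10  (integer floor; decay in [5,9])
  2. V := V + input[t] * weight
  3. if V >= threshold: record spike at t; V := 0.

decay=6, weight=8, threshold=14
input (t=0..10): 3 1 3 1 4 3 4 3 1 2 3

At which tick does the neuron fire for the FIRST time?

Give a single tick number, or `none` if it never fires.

Answer: 0

Derivation:
t=0: input=3 -> V=0 FIRE
t=1: input=1 -> V=8
t=2: input=3 -> V=0 FIRE
t=3: input=1 -> V=8
t=4: input=4 -> V=0 FIRE
t=5: input=3 -> V=0 FIRE
t=6: input=4 -> V=0 FIRE
t=7: input=3 -> V=0 FIRE
t=8: input=1 -> V=8
t=9: input=2 -> V=0 FIRE
t=10: input=3 -> V=0 FIRE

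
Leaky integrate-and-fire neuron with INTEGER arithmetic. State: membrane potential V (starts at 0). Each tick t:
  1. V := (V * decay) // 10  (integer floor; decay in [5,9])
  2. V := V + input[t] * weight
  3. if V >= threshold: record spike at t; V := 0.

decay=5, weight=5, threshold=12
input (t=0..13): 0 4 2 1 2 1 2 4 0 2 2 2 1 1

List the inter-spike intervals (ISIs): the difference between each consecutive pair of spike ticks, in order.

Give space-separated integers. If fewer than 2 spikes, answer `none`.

Answer: 3 2 1 3

Derivation:
t=0: input=0 -> V=0
t=1: input=4 -> V=0 FIRE
t=2: input=2 -> V=10
t=3: input=1 -> V=10
t=4: input=2 -> V=0 FIRE
t=5: input=1 -> V=5
t=6: input=2 -> V=0 FIRE
t=7: input=4 -> V=0 FIRE
t=8: input=0 -> V=0
t=9: input=2 -> V=10
t=10: input=2 -> V=0 FIRE
t=11: input=2 -> V=10
t=12: input=1 -> V=10
t=13: input=1 -> V=10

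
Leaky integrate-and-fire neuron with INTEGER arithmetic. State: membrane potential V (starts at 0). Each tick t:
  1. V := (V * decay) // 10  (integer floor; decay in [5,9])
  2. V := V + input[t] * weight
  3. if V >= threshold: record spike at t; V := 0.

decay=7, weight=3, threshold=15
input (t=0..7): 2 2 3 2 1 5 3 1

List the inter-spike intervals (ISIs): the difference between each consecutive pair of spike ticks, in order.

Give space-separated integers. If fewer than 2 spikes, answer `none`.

Answer: 3

Derivation:
t=0: input=2 -> V=6
t=1: input=2 -> V=10
t=2: input=3 -> V=0 FIRE
t=3: input=2 -> V=6
t=4: input=1 -> V=7
t=5: input=5 -> V=0 FIRE
t=6: input=3 -> V=9
t=7: input=1 -> V=9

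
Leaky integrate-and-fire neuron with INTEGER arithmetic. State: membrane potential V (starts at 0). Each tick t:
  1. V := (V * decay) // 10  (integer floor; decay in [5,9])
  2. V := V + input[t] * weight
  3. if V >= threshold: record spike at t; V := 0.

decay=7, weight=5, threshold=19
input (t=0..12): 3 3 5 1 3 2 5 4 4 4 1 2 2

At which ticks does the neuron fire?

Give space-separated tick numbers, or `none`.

t=0: input=3 -> V=15
t=1: input=3 -> V=0 FIRE
t=2: input=5 -> V=0 FIRE
t=3: input=1 -> V=5
t=4: input=3 -> V=18
t=5: input=2 -> V=0 FIRE
t=6: input=5 -> V=0 FIRE
t=7: input=4 -> V=0 FIRE
t=8: input=4 -> V=0 FIRE
t=9: input=4 -> V=0 FIRE
t=10: input=1 -> V=5
t=11: input=2 -> V=13
t=12: input=2 -> V=0 FIRE

Answer: 1 2 5 6 7 8 9 12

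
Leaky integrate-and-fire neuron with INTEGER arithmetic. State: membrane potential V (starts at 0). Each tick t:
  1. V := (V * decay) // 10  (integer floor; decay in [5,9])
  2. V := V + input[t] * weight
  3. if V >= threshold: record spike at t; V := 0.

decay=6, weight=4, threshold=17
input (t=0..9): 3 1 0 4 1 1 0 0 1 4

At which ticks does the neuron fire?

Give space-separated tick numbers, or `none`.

Answer: 3 9

Derivation:
t=0: input=3 -> V=12
t=1: input=1 -> V=11
t=2: input=0 -> V=6
t=3: input=4 -> V=0 FIRE
t=4: input=1 -> V=4
t=5: input=1 -> V=6
t=6: input=0 -> V=3
t=7: input=0 -> V=1
t=8: input=1 -> V=4
t=9: input=4 -> V=0 FIRE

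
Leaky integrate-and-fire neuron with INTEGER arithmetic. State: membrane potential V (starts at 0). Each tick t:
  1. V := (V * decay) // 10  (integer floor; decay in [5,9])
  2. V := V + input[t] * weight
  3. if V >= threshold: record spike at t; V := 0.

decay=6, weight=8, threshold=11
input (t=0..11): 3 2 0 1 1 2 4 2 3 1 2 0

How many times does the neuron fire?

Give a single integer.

Answer: 8

Derivation:
t=0: input=3 -> V=0 FIRE
t=1: input=2 -> V=0 FIRE
t=2: input=0 -> V=0
t=3: input=1 -> V=8
t=4: input=1 -> V=0 FIRE
t=5: input=2 -> V=0 FIRE
t=6: input=4 -> V=0 FIRE
t=7: input=2 -> V=0 FIRE
t=8: input=3 -> V=0 FIRE
t=9: input=1 -> V=8
t=10: input=2 -> V=0 FIRE
t=11: input=0 -> V=0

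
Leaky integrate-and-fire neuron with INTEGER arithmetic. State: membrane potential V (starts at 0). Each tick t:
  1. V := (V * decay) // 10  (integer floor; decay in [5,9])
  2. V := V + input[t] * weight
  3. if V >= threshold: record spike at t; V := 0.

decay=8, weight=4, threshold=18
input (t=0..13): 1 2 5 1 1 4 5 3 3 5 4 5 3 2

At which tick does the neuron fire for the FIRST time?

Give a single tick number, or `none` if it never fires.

t=0: input=1 -> V=4
t=1: input=2 -> V=11
t=2: input=5 -> V=0 FIRE
t=3: input=1 -> V=4
t=4: input=1 -> V=7
t=5: input=4 -> V=0 FIRE
t=6: input=5 -> V=0 FIRE
t=7: input=3 -> V=12
t=8: input=3 -> V=0 FIRE
t=9: input=5 -> V=0 FIRE
t=10: input=4 -> V=16
t=11: input=5 -> V=0 FIRE
t=12: input=3 -> V=12
t=13: input=2 -> V=17

Answer: 2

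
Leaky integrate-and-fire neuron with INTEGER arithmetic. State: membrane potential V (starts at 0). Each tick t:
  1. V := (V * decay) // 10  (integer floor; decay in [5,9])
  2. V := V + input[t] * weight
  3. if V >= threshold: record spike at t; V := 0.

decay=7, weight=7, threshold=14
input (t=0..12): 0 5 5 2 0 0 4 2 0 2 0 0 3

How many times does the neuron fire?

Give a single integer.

Answer: 7

Derivation:
t=0: input=0 -> V=0
t=1: input=5 -> V=0 FIRE
t=2: input=5 -> V=0 FIRE
t=3: input=2 -> V=0 FIRE
t=4: input=0 -> V=0
t=5: input=0 -> V=0
t=6: input=4 -> V=0 FIRE
t=7: input=2 -> V=0 FIRE
t=8: input=0 -> V=0
t=9: input=2 -> V=0 FIRE
t=10: input=0 -> V=0
t=11: input=0 -> V=0
t=12: input=3 -> V=0 FIRE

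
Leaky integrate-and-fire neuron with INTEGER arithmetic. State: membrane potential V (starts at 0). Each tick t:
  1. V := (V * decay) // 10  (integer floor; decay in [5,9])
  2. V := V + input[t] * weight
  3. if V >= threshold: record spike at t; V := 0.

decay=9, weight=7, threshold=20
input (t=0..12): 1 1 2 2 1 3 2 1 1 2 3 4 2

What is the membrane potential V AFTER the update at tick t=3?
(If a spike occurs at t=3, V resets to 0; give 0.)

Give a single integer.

t=0: input=1 -> V=7
t=1: input=1 -> V=13
t=2: input=2 -> V=0 FIRE
t=3: input=2 -> V=14
t=4: input=1 -> V=19
t=5: input=3 -> V=0 FIRE
t=6: input=2 -> V=14
t=7: input=1 -> V=19
t=8: input=1 -> V=0 FIRE
t=9: input=2 -> V=14
t=10: input=3 -> V=0 FIRE
t=11: input=4 -> V=0 FIRE
t=12: input=2 -> V=14

Answer: 14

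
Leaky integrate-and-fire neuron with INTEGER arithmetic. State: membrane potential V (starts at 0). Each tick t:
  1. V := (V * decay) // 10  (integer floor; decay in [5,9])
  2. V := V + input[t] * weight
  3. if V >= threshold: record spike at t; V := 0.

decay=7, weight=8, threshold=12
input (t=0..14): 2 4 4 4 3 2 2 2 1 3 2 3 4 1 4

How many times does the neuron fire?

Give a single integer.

t=0: input=2 -> V=0 FIRE
t=1: input=4 -> V=0 FIRE
t=2: input=4 -> V=0 FIRE
t=3: input=4 -> V=0 FIRE
t=4: input=3 -> V=0 FIRE
t=5: input=2 -> V=0 FIRE
t=6: input=2 -> V=0 FIRE
t=7: input=2 -> V=0 FIRE
t=8: input=1 -> V=8
t=9: input=3 -> V=0 FIRE
t=10: input=2 -> V=0 FIRE
t=11: input=3 -> V=0 FIRE
t=12: input=4 -> V=0 FIRE
t=13: input=1 -> V=8
t=14: input=4 -> V=0 FIRE

Answer: 13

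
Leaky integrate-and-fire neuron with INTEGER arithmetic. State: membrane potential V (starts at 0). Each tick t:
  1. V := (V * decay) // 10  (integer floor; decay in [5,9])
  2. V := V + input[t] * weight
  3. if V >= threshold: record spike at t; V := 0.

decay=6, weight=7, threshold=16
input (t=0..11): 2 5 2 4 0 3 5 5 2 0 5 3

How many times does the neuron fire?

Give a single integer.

t=0: input=2 -> V=14
t=1: input=5 -> V=0 FIRE
t=2: input=2 -> V=14
t=3: input=4 -> V=0 FIRE
t=4: input=0 -> V=0
t=5: input=3 -> V=0 FIRE
t=6: input=5 -> V=0 FIRE
t=7: input=5 -> V=0 FIRE
t=8: input=2 -> V=14
t=9: input=0 -> V=8
t=10: input=5 -> V=0 FIRE
t=11: input=3 -> V=0 FIRE

Answer: 7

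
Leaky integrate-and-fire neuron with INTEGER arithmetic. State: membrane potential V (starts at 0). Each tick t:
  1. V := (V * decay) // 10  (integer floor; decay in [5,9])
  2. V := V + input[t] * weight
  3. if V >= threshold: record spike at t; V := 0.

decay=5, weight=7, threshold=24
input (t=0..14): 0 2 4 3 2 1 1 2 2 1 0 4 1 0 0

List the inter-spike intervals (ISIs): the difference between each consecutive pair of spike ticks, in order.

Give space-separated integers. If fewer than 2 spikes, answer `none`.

t=0: input=0 -> V=0
t=1: input=2 -> V=14
t=2: input=4 -> V=0 FIRE
t=3: input=3 -> V=21
t=4: input=2 -> V=0 FIRE
t=5: input=1 -> V=7
t=6: input=1 -> V=10
t=7: input=2 -> V=19
t=8: input=2 -> V=23
t=9: input=1 -> V=18
t=10: input=0 -> V=9
t=11: input=4 -> V=0 FIRE
t=12: input=1 -> V=7
t=13: input=0 -> V=3
t=14: input=0 -> V=1

Answer: 2 7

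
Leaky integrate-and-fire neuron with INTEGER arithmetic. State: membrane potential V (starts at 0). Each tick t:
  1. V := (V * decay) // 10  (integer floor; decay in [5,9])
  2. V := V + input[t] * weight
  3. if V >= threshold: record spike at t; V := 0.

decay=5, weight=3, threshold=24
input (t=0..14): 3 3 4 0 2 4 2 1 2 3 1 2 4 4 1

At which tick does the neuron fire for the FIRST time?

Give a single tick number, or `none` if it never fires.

Answer: none

Derivation:
t=0: input=3 -> V=9
t=1: input=3 -> V=13
t=2: input=4 -> V=18
t=3: input=0 -> V=9
t=4: input=2 -> V=10
t=5: input=4 -> V=17
t=6: input=2 -> V=14
t=7: input=1 -> V=10
t=8: input=2 -> V=11
t=9: input=3 -> V=14
t=10: input=1 -> V=10
t=11: input=2 -> V=11
t=12: input=4 -> V=17
t=13: input=4 -> V=20
t=14: input=1 -> V=13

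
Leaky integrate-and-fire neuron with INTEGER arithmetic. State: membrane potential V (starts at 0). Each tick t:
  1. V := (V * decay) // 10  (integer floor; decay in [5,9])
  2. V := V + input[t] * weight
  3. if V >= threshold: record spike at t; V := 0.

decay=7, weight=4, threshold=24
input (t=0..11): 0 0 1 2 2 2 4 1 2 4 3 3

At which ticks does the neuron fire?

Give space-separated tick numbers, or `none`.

t=0: input=0 -> V=0
t=1: input=0 -> V=0
t=2: input=1 -> V=4
t=3: input=2 -> V=10
t=4: input=2 -> V=15
t=5: input=2 -> V=18
t=6: input=4 -> V=0 FIRE
t=7: input=1 -> V=4
t=8: input=2 -> V=10
t=9: input=4 -> V=23
t=10: input=3 -> V=0 FIRE
t=11: input=3 -> V=12

Answer: 6 10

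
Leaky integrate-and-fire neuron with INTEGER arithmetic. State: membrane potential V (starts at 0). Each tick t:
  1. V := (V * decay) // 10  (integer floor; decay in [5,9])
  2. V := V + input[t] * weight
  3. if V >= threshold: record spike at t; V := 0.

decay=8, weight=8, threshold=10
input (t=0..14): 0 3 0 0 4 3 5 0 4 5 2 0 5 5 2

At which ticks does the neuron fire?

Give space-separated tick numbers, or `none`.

Answer: 1 4 5 6 8 9 10 12 13 14

Derivation:
t=0: input=0 -> V=0
t=1: input=3 -> V=0 FIRE
t=2: input=0 -> V=0
t=3: input=0 -> V=0
t=4: input=4 -> V=0 FIRE
t=5: input=3 -> V=0 FIRE
t=6: input=5 -> V=0 FIRE
t=7: input=0 -> V=0
t=8: input=4 -> V=0 FIRE
t=9: input=5 -> V=0 FIRE
t=10: input=2 -> V=0 FIRE
t=11: input=0 -> V=0
t=12: input=5 -> V=0 FIRE
t=13: input=5 -> V=0 FIRE
t=14: input=2 -> V=0 FIRE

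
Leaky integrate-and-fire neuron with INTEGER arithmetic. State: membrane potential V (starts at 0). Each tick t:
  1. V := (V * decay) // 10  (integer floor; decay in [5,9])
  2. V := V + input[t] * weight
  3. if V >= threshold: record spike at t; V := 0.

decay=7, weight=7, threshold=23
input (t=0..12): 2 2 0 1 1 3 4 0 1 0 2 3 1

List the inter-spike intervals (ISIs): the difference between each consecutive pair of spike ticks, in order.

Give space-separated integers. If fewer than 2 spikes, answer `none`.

t=0: input=2 -> V=14
t=1: input=2 -> V=0 FIRE
t=2: input=0 -> V=0
t=3: input=1 -> V=7
t=4: input=1 -> V=11
t=5: input=3 -> V=0 FIRE
t=6: input=4 -> V=0 FIRE
t=7: input=0 -> V=0
t=8: input=1 -> V=7
t=9: input=0 -> V=4
t=10: input=2 -> V=16
t=11: input=3 -> V=0 FIRE
t=12: input=1 -> V=7

Answer: 4 1 5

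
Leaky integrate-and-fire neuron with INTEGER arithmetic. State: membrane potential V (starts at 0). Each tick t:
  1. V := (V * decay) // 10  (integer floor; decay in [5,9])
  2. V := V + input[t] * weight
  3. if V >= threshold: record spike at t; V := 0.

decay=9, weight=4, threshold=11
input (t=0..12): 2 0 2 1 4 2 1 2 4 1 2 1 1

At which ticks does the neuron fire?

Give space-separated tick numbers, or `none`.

Answer: 2 4 6 8 10

Derivation:
t=0: input=2 -> V=8
t=1: input=0 -> V=7
t=2: input=2 -> V=0 FIRE
t=3: input=1 -> V=4
t=4: input=4 -> V=0 FIRE
t=5: input=2 -> V=8
t=6: input=1 -> V=0 FIRE
t=7: input=2 -> V=8
t=8: input=4 -> V=0 FIRE
t=9: input=1 -> V=4
t=10: input=2 -> V=0 FIRE
t=11: input=1 -> V=4
t=12: input=1 -> V=7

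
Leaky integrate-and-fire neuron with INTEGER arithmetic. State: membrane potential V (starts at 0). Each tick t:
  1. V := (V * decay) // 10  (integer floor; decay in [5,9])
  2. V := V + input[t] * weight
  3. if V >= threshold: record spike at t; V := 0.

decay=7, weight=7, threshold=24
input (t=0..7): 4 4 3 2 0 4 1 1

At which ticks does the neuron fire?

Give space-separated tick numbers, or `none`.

Answer: 0 1 3 5

Derivation:
t=0: input=4 -> V=0 FIRE
t=1: input=4 -> V=0 FIRE
t=2: input=3 -> V=21
t=3: input=2 -> V=0 FIRE
t=4: input=0 -> V=0
t=5: input=4 -> V=0 FIRE
t=6: input=1 -> V=7
t=7: input=1 -> V=11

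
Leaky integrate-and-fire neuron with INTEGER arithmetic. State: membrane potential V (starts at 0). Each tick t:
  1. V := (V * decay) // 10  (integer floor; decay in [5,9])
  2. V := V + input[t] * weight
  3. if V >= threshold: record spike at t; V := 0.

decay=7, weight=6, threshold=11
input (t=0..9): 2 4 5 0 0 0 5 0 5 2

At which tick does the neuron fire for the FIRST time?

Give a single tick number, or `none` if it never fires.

Answer: 0

Derivation:
t=0: input=2 -> V=0 FIRE
t=1: input=4 -> V=0 FIRE
t=2: input=5 -> V=0 FIRE
t=3: input=0 -> V=0
t=4: input=0 -> V=0
t=5: input=0 -> V=0
t=6: input=5 -> V=0 FIRE
t=7: input=0 -> V=0
t=8: input=5 -> V=0 FIRE
t=9: input=2 -> V=0 FIRE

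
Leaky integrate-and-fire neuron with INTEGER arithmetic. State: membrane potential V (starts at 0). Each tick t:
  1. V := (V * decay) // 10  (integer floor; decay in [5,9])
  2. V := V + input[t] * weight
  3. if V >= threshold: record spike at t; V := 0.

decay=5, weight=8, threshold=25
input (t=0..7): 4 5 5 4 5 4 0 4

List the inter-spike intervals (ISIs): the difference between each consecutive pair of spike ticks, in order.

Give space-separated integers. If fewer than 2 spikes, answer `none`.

Answer: 1 1 1 1 1 2

Derivation:
t=0: input=4 -> V=0 FIRE
t=1: input=5 -> V=0 FIRE
t=2: input=5 -> V=0 FIRE
t=3: input=4 -> V=0 FIRE
t=4: input=5 -> V=0 FIRE
t=5: input=4 -> V=0 FIRE
t=6: input=0 -> V=0
t=7: input=4 -> V=0 FIRE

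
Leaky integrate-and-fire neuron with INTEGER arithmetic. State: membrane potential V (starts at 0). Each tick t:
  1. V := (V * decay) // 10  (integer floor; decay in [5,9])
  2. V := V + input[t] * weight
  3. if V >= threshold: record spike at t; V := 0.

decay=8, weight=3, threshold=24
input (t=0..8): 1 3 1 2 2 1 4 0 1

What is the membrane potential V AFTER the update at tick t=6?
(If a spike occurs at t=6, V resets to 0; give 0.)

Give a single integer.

t=0: input=1 -> V=3
t=1: input=3 -> V=11
t=2: input=1 -> V=11
t=3: input=2 -> V=14
t=4: input=2 -> V=17
t=5: input=1 -> V=16
t=6: input=4 -> V=0 FIRE
t=7: input=0 -> V=0
t=8: input=1 -> V=3

Answer: 0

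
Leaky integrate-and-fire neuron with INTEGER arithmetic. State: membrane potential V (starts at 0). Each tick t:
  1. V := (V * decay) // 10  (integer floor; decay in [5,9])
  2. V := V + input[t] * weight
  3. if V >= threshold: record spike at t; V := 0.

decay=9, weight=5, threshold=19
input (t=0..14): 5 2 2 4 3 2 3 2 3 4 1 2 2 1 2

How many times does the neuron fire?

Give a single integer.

t=0: input=5 -> V=0 FIRE
t=1: input=2 -> V=10
t=2: input=2 -> V=0 FIRE
t=3: input=4 -> V=0 FIRE
t=4: input=3 -> V=15
t=5: input=2 -> V=0 FIRE
t=6: input=3 -> V=15
t=7: input=2 -> V=0 FIRE
t=8: input=3 -> V=15
t=9: input=4 -> V=0 FIRE
t=10: input=1 -> V=5
t=11: input=2 -> V=14
t=12: input=2 -> V=0 FIRE
t=13: input=1 -> V=5
t=14: input=2 -> V=14

Answer: 7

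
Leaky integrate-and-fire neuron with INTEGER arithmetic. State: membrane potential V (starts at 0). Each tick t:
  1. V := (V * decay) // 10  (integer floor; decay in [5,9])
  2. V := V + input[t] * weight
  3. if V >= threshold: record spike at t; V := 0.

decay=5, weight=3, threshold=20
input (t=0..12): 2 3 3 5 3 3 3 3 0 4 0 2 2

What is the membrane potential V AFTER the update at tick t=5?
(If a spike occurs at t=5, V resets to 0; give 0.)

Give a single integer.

t=0: input=2 -> V=6
t=1: input=3 -> V=12
t=2: input=3 -> V=15
t=3: input=5 -> V=0 FIRE
t=4: input=3 -> V=9
t=5: input=3 -> V=13
t=6: input=3 -> V=15
t=7: input=3 -> V=16
t=8: input=0 -> V=8
t=9: input=4 -> V=16
t=10: input=0 -> V=8
t=11: input=2 -> V=10
t=12: input=2 -> V=11

Answer: 13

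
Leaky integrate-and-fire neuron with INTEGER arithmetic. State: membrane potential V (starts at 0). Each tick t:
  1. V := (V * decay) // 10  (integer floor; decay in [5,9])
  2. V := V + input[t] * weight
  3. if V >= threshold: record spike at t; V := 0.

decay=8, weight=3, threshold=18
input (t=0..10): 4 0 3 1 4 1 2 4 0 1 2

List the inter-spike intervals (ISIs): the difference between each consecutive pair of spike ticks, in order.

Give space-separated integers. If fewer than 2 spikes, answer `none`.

Answer: 3

Derivation:
t=0: input=4 -> V=12
t=1: input=0 -> V=9
t=2: input=3 -> V=16
t=3: input=1 -> V=15
t=4: input=4 -> V=0 FIRE
t=5: input=1 -> V=3
t=6: input=2 -> V=8
t=7: input=4 -> V=0 FIRE
t=8: input=0 -> V=0
t=9: input=1 -> V=3
t=10: input=2 -> V=8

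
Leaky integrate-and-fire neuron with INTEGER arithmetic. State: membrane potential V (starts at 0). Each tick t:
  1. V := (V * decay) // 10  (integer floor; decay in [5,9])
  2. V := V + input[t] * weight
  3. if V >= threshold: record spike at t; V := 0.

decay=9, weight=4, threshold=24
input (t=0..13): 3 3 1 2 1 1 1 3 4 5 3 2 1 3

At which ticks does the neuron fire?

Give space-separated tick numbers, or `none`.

Answer: 3 8 10

Derivation:
t=0: input=3 -> V=12
t=1: input=3 -> V=22
t=2: input=1 -> V=23
t=3: input=2 -> V=0 FIRE
t=4: input=1 -> V=4
t=5: input=1 -> V=7
t=6: input=1 -> V=10
t=7: input=3 -> V=21
t=8: input=4 -> V=0 FIRE
t=9: input=5 -> V=20
t=10: input=3 -> V=0 FIRE
t=11: input=2 -> V=8
t=12: input=1 -> V=11
t=13: input=3 -> V=21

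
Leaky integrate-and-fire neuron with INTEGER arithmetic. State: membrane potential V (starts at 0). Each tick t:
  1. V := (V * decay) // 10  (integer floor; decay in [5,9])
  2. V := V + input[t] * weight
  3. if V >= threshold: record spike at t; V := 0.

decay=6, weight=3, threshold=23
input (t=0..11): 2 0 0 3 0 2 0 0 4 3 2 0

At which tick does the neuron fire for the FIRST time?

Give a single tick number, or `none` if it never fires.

t=0: input=2 -> V=6
t=1: input=0 -> V=3
t=2: input=0 -> V=1
t=3: input=3 -> V=9
t=4: input=0 -> V=5
t=5: input=2 -> V=9
t=6: input=0 -> V=5
t=7: input=0 -> V=3
t=8: input=4 -> V=13
t=9: input=3 -> V=16
t=10: input=2 -> V=15
t=11: input=0 -> V=9

Answer: none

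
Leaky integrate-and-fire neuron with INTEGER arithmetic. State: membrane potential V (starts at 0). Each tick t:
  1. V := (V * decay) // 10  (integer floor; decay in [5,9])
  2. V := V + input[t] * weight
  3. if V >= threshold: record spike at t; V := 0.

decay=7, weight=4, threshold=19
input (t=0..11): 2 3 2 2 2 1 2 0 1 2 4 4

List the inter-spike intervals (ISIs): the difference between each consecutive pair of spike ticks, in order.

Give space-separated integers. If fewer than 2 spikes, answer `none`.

t=0: input=2 -> V=8
t=1: input=3 -> V=17
t=2: input=2 -> V=0 FIRE
t=3: input=2 -> V=8
t=4: input=2 -> V=13
t=5: input=1 -> V=13
t=6: input=2 -> V=17
t=7: input=0 -> V=11
t=8: input=1 -> V=11
t=9: input=2 -> V=15
t=10: input=4 -> V=0 FIRE
t=11: input=4 -> V=16

Answer: 8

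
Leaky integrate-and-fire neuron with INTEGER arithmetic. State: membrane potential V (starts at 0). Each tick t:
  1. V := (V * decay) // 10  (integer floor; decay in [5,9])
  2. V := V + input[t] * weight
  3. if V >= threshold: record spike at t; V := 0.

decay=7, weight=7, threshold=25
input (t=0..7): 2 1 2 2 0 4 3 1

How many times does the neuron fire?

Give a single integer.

Answer: 2

Derivation:
t=0: input=2 -> V=14
t=1: input=1 -> V=16
t=2: input=2 -> V=0 FIRE
t=3: input=2 -> V=14
t=4: input=0 -> V=9
t=5: input=4 -> V=0 FIRE
t=6: input=3 -> V=21
t=7: input=1 -> V=21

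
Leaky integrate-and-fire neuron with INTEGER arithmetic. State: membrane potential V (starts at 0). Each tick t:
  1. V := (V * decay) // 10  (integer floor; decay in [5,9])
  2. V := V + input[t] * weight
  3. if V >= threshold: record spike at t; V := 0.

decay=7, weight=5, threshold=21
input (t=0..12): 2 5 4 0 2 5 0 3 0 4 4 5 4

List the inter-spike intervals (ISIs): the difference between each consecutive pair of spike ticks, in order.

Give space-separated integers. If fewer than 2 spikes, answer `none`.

Answer: 4 4 2

Derivation:
t=0: input=2 -> V=10
t=1: input=5 -> V=0 FIRE
t=2: input=4 -> V=20
t=3: input=0 -> V=14
t=4: input=2 -> V=19
t=5: input=5 -> V=0 FIRE
t=6: input=0 -> V=0
t=7: input=3 -> V=15
t=8: input=0 -> V=10
t=9: input=4 -> V=0 FIRE
t=10: input=4 -> V=20
t=11: input=5 -> V=0 FIRE
t=12: input=4 -> V=20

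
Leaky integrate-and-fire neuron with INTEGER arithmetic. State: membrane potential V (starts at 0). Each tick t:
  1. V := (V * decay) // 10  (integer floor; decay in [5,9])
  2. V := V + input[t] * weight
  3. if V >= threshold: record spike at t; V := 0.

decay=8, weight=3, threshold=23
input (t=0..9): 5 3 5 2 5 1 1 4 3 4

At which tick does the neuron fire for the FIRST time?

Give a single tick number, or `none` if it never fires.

t=0: input=5 -> V=15
t=1: input=3 -> V=21
t=2: input=5 -> V=0 FIRE
t=3: input=2 -> V=6
t=4: input=5 -> V=19
t=5: input=1 -> V=18
t=6: input=1 -> V=17
t=7: input=4 -> V=0 FIRE
t=8: input=3 -> V=9
t=9: input=4 -> V=19

Answer: 2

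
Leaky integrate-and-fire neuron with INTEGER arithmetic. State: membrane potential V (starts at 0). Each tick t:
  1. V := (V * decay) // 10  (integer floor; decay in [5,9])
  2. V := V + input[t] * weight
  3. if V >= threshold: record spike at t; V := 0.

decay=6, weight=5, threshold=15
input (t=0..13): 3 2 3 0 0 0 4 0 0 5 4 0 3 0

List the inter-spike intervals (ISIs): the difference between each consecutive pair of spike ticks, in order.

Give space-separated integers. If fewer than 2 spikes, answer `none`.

Answer: 2 4 3 1 2

Derivation:
t=0: input=3 -> V=0 FIRE
t=1: input=2 -> V=10
t=2: input=3 -> V=0 FIRE
t=3: input=0 -> V=0
t=4: input=0 -> V=0
t=5: input=0 -> V=0
t=6: input=4 -> V=0 FIRE
t=7: input=0 -> V=0
t=8: input=0 -> V=0
t=9: input=5 -> V=0 FIRE
t=10: input=4 -> V=0 FIRE
t=11: input=0 -> V=0
t=12: input=3 -> V=0 FIRE
t=13: input=0 -> V=0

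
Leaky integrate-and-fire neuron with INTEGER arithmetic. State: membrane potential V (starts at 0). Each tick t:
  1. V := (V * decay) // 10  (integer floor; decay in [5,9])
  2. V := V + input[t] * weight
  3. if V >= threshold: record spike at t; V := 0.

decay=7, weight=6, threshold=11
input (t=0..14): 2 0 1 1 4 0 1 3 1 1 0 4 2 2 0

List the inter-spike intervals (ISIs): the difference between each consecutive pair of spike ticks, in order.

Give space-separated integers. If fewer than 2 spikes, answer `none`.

t=0: input=2 -> V=0 FIRE
t=1: input=0 -> V=0
t=2: input=1 -> V=6
t=3: input=1 -> V=10
t=4: input=4 -> V=0 FIRE
t=5: input=0 -> V=0
t=6: input=1 -> V=6
t=7: input=3 -> V=0 FIRE
t=8: input=1 -> V=6
t=9: input=1 -> V=10
t=10: input=0 -> V=7
t=11: input=4 -> V=0 FIRE
t=12: input=2 -> V=0 FIRE
t=13: input=2 -> V=0 FIRE
t=14: input=0 -> V=0

Answer: 4 3 4 1 1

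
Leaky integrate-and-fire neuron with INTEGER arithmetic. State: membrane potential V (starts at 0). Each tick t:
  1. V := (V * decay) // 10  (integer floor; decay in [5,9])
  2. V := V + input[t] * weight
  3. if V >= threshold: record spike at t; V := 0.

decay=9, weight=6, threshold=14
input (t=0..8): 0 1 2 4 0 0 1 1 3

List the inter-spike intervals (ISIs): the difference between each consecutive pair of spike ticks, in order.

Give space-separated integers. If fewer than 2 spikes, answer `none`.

t=0: input=0 -> V=0
t=1: input=1 -> V=6
t=2: input=2 -> V=0 FIRE
t=3: input=4 -> V=0 FIRE
t=4: input=0 -> V=0
t=5: input=0 -> V=0
t=6: input=1 -> V=6
t=7: input=1 -> V=11
t=8: input=3 -> V=0 FIRE

Answer: 1 5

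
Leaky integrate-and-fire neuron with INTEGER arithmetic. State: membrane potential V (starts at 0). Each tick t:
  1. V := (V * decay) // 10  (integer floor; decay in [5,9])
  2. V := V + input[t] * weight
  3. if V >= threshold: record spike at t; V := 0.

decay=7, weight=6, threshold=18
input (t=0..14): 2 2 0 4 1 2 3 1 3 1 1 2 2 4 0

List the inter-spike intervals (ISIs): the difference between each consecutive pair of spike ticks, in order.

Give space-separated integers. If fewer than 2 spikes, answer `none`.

t=0: input=2 -> V=12
t=1: input=2 -> V=0 FIRE
t=2: input=0 -> V=0
t=3: input=4 -> V=0 FIRE
t=4: input=1 -> V=6
t=5: input=2 -> V=16
t=6: input=3 -> V=0 FIRE
t=7: input=1 -> V=6
t=8: input=3 -> V=0 FIRE
t=9: input=1 -> V=6
t=10: input=1 -> V=10
t=11: input=2 -> V=0 FIRE
t=12: input=2 -> V=12
t=13: input=4 -> V=0 FIRE
t=14: input=0 -> V=0

Answer: 2 3 2 3 2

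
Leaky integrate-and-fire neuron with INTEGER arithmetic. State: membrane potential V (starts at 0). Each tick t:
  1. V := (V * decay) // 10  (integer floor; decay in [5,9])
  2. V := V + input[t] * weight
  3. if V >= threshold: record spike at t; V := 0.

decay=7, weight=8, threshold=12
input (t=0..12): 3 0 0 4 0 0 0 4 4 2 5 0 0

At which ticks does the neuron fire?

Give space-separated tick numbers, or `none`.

Answer: 0 3 7 8 9 10

Derivation:
t=0: input=3 -> V=0 FIRE
t=1: input=0 -> V=0
t=2: input=0 -> V=0
t=3: input=4 -> V=0 FIRE
t=4: input=0 -> V=0
t=5: input=0 -> V=0
t=6: input=0 -> V=0
t=7: input=4 -> V=0 FIRE
t=8: input=4 -> V=0 FIRE
t=9: input=2 -> V=0 FIRE
t=10: input=5 -> V=0 FIRE
t=11: input=0 -> V=0
t=12: input=0 -> V=0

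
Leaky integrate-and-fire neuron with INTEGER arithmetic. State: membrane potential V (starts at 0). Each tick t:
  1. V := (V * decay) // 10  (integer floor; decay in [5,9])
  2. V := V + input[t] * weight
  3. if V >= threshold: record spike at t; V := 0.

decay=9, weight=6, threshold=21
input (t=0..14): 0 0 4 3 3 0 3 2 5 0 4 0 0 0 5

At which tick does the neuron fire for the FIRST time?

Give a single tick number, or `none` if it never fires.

Answer: 2

Derivation:
t=0: input=0 -> V=0
t=1: input=0 -> V=0
t=2: input=4 -> V=0 FIRE
t=3: input=3 -> V=18
t=4: input=3 -> V=0 FIRE
t=5: input=0 -> V=0
t=6: input=3 -> V=18
t=7: input=2 -> V=0 FIRE
t=8: input=5 -> V=0 FIRE
t=9: input=0 -> V=0
t=10: input=4 -> V=0 FIRE
t=11: input=0 -> V=0
t=12: input=0 -> V=0
t=13: input=0 -> V=0
t=14: input=5 -> V=0 FIRE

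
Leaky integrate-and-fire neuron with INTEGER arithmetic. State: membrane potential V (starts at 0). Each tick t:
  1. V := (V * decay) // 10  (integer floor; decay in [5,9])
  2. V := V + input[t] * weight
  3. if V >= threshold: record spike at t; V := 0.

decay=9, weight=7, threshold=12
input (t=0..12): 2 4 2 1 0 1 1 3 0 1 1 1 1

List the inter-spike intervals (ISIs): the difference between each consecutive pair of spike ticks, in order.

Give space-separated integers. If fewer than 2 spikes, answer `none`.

Answer: 1 1 3 2 3 2

Derivation:
t=0: input=2 -> V=0 FIRE
t=1: input=4 -> V=0 FIRE
t=2: input=2 -> V=0 FIRE
t=3: input=1 -> V=7
t=4: input=0 -> V=6
t=5: input=1 -> V=0 FIRE
t=6: input=1 -> V=7
t=7: input=3 -> V=0 FIRE
t=8: input=0 -> V=0
t=9: input=1 -> V=7
t=10: input=1 -> V=0 FIRE
t=11: input=1 -> V=7
t=12: input=1 -> V=0 FIRE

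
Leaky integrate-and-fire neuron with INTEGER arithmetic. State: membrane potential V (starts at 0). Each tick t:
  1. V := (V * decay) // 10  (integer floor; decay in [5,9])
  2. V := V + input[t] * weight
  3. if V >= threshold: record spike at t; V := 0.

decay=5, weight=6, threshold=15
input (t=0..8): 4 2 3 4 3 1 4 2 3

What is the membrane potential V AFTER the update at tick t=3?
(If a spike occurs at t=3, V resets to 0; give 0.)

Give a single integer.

t=0: input=4 -> V=0 FIRE
t=1: input=2 -> V=12
t=2: input=3 -> V=0 FIRE
t=3: input=4 -> V=0 FIRE
t=4: input=3 -> V=0 FIRE
t=5: input=1 -> V=6
t=6: input=4 -> V=0 FIRE
t=7: input=2 -> V=12
t=8: input=3 -> V=0 FIRE

Answer: 0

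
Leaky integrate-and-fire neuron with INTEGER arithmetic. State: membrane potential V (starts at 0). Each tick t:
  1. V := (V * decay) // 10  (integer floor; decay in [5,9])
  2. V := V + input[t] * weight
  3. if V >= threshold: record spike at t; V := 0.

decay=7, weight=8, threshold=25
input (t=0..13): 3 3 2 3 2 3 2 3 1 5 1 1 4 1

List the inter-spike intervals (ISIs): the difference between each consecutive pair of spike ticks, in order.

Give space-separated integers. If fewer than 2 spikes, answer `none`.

Answer: 2 2 2 2 3

Derivation:
t=0: input=3 -> V=24
t=1: input=3 -> V=0 FIRE
t=2: input=2 -> V=16
t=3: input=3 -> V=0 FIRE
t=4: input=2 -> V=16
t=5: input=3 -> V=0 FIRE
t=6: input=2 -> V=16
t=7: input=3 -> V=0 FIRE
t=8: input=1 -> V=8
t=9: input=5 -> V=0 FIRE
t=10: input=1 -> V=8
t=11: input=1 -> V=13
t=12: input=4 -> V=0 FIRE
t=13: input=1 -> V=8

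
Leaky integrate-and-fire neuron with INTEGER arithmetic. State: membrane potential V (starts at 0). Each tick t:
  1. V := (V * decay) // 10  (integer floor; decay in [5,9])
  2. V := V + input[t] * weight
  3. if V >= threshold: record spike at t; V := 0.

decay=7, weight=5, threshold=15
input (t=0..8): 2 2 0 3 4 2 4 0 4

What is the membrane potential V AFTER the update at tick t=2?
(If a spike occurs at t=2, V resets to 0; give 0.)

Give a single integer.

Answer: 0

Derivation:
t=0: input=2 -> V=10
t=1: input=2 -> V=0 FIRE
t=2: input=0 -> V=0
t=3: input=3 -> V=0 FIRE
t=4: input=4 -> V=0 FIRE
t=5: input=2 -> V=10
t=6: input=4 -> V=0 FIRE
t=7: input=0 -> V=0
t=8: input=4 -> V=0 FIRE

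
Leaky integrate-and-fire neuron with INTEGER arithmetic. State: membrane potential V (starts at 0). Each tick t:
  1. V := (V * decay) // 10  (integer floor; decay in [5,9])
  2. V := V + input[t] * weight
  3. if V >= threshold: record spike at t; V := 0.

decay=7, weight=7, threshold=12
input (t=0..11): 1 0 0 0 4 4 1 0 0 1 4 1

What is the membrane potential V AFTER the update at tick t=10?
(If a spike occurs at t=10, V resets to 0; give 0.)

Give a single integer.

t=0: input=1 -> V=7
t=1: input=0 -> V=4
t=2: input=0 -> V=2
t=3: input=0 -> V=1
t=4: input=4 -> V=0 FIRE
t=5: input=4 -> V=0 FIRE
t=6: input=1 -> V=7
t=7: input=0 -> V=4
t=8: input=0 -> V=2
t=9: input=1 -> V=8
t=10: input=4 -> V=0 FIRE
t=11: input=1 -> V=7

Answer: 0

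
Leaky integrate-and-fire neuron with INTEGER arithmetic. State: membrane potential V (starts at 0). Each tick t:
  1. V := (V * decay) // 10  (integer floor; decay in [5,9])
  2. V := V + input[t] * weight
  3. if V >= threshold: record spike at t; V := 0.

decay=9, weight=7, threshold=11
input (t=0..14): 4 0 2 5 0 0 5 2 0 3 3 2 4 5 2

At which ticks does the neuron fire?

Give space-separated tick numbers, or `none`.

Answer: 0 2 3 6 7 9 10 11 12 13 14

Derivation:
t=0: input=4 -> V=0 FIRE
t=1: input=0 -> V=0
t=2: input=2 -> V=0 FIRE
t=3: input=5 -> V=0 FIRE
t=4: input=0 -> V=0
t=5: input=0 -> V=0
t=6: input=5 -> V=0 FIRE
t=7: input=2 -> V=0 FIRE
t=8: input=0 -> V=0
t=9: input=3 -> V=0 FIRE
t=10: input=3 -> V=0 FIRE
t=11: input=2 -> V=0 FIRE
t=12: input=4 -> V=0 FIRE
t=13: input=5 -> V=0 FIRE
t=14: input=2 -> V=0 FIRE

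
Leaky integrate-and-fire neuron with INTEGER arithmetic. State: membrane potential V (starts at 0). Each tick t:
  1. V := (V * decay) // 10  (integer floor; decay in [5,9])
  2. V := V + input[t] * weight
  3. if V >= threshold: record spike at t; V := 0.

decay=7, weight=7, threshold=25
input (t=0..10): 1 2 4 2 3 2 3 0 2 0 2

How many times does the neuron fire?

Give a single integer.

Answer: 3

Derivation:
t=0: input=1 -> V=7
t=1: input=2 -> V=18
t=2: input=4 -> V=0 FIRE
t=3: input=2 -> V=14
t=4: input=3 -> V=0 FIRE
t=5: input=2 -> V=14
t=6: input=3 -> V=0 FIRE
t=7: input=0 -> V=0
t=8: input=2 -> V=14
t=9: input=0 -> V=9
t=10: input=2 -> V=20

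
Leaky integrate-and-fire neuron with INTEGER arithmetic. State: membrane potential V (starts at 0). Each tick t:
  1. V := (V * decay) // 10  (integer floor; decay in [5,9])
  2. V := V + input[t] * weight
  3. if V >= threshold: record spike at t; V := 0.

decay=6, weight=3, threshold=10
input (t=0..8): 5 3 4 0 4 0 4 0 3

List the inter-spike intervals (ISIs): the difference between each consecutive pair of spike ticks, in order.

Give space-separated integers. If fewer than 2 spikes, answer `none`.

t=0: input=5 -> V=0 FIRE
t=1: input=3 -> V=9
t=2: input=4 -> V=0 FIRE
t=3: input=0 -> V=0
t=4: input=4 -> V=0 FIRE
t=5: input=0 -> V=0
t=6: input=4 -> V=0 FIRE
t=7: input=0 -> V=0
t=8: input=3 -> V=9

Answer: 2 2 2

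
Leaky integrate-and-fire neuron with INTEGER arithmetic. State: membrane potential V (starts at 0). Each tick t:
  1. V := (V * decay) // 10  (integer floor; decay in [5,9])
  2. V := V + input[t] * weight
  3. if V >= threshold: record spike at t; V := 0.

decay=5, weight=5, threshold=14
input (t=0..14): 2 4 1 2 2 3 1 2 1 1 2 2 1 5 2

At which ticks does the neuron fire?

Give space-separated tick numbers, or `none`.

t=0: input=2 -> V=10
t=1: input=4 -> V=0 FIRE
t=2: input=1 -> V=5
t=3: input=2 -> V=12
t=4: input=2 -> V=0 FIRE
t=5: input=3 -> V=0 FIRE
t=6: input=1 -> V=5
t=7: input=2 -> V=12
t=8: input=1 -> V=11
t=9: input=1 -> V=10
t=10: input=2 -> V=0 FIRE
t=11: input=2 -> V=10
t=12: input=1 -> V=10
t=13: input=5 -> V=0 FIRE
t=14: input=2 -> V=10

Answer: 1 4 5 10 13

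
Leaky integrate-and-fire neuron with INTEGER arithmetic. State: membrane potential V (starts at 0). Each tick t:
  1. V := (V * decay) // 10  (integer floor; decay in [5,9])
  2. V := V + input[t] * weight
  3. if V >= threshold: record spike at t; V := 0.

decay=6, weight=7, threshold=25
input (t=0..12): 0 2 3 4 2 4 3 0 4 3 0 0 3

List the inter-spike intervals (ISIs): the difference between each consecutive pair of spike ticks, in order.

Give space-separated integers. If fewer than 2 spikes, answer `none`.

Answer: 1 2 3 4

Derivation:
t=0: input=0 -> V=0
t=1: input=2 -> V=14
t=2: input=3 -> V=0 FIRE
t=3: input=4 -> V=0 FIRE
t=4: input=2 -> V=14
t=5: input=4 -> V=0 FIRE
t=6: input=3 -> V=21
t=7: input=0 -> V=12
t=8: input=4 -> V=0 FIRE
t=9: input=3 -> V=21
t=10: input=0 -> V=12
t=11: input=0 -> V=7
t=12: input=3 -> V=0 FIRE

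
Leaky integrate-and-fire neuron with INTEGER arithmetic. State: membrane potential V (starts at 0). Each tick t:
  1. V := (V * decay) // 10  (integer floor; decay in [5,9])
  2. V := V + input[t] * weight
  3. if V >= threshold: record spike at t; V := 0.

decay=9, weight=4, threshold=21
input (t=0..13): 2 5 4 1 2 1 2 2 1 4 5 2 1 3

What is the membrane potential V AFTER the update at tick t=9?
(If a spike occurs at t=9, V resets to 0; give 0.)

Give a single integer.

Answer: 0

Derivation:
t=0: input=2 -> V=8
t=1: input=5 -> V=0 FIRE
t=2: input=4 -> V=16
t=3: input=1 -> V=18
t=4: input=2 -> V=0 FIRE
t=5: input=1 -> V=4
t=6: input=2 -> V=11
t=7: input=2 -> V=17
t=8: input=1 -> V=19
t=9: input=4 -> V=0 FIRE
t=10: input=5 -> V=20
t=11: input=2 -> V=0 FIRE
t=12: input=1 -> V=4
t=13: input=3 -> V=15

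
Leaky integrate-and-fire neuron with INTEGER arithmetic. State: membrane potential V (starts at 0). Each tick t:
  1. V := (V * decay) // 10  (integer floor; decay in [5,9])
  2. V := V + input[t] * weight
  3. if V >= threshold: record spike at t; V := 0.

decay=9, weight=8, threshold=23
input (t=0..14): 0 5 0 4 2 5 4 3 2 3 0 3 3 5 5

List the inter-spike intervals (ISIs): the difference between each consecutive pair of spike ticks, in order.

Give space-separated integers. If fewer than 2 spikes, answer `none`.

t=0: input=0 -> V=0
t=1: input=5 -> V=0 FIRE
t=2: input=0 -> V=0
t=3: input=4 -> V=0 FIRE
t=4: input=2 -> V=16
t=5: input=5 -> V=0 FIRE
t=6: input=4 -> V=0 FIRE
t=7: input=3 -> V=0 FIRE
t=8: input=2 -> V=16
t=9: input=3 -> V=0 FIRE
t=10: input=0 -> V=0
t=11: input=3 -> V=0 FIRE
t=12: input=3 -> V=0 FIRE
t=13: input=5 -> V=0 FIRE
t=14: input=5 -> V=0 FIRE

Answer: 2 2 1 1 2 2 1 1 1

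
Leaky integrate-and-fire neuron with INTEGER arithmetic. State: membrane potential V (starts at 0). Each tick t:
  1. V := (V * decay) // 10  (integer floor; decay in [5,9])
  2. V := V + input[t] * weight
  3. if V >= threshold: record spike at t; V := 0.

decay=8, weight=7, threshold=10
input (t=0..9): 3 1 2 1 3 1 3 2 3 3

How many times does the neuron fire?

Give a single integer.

t=0: input=3 -> V=0 FIRE
t=1: input=1 -> V=7
t=2: input=2 -> V=0 FIRE
t=3: input=1 -> V=7
t=4: input=3 -> V=0 FIRE
t=5: input=1 -> V=7
t=6: input=3 -> V=0 FIRE
t=7: input=2 -> V=0 FIRE
t=8: input=3 -> V=0 FIRE
t=9: input=3 -> V=0 FIRE

Answer: 7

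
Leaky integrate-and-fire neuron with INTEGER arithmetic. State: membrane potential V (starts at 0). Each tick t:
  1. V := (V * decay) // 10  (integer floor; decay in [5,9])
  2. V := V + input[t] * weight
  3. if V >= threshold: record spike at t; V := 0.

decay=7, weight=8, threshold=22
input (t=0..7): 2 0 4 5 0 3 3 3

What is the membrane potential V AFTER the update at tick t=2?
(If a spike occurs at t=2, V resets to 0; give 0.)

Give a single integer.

t=0: input=2 -> V=16
t=1: input=0 -> V=11
t=2: input=4 -> V=0 FIRE
t=3: input=5 -> V=0 FIRE
t=4: input=0 -> V=0
t=5: input=3 -> V=0 FIRE
t=6: input=3 -> V=0 FIRE
t=7: input=3 -> V=0 FIRE

Answer: 0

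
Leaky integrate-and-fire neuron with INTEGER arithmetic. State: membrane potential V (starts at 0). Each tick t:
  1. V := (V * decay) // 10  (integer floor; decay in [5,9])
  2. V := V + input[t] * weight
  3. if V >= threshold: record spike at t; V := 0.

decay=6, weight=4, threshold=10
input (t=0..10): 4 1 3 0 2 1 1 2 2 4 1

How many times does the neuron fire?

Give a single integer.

t=0: input=4 -> V=0 FIRE
t=1: input=1 -> V=4
t=2: input=3 -> V=0 FIRE
t=3: input=0 -> V=0
t=4: input=2 -> V=8
t=5: input=1 -> V=8
t=6: input=1 -> V=8
t=7: input=2 -> V=0 FIRE
t=8: input=2 -> V=8
t=9: input=4 -> V=0 FIRE
t=10: input=1 -> V=4

Answer: 4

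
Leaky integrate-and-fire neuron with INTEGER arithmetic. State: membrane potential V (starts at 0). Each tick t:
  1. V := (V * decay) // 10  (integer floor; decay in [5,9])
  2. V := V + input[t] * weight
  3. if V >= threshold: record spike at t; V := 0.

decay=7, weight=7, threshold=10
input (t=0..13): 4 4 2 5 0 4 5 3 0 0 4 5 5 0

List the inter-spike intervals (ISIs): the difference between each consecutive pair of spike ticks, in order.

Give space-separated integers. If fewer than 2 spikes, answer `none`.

t=0: input=4 -> V=0 FIRE
t=1: input=4 -> V=0 FIRE
t=2: input=2 -> V=0 FIRE
t=3: input=5 -> V=0 FIRE
t=4: input=0 -> V=0
t=5: input=4 -> V=0 FIRE
t=6: input=5 -> V=0 FIRE
t=7: input=3 -> V=0 FIRE
t=8: input=0 -> V=0
t=9: input=0 -> V=0
t=10: input=4 -> V=0 FIRE
t=11: input=5 -> V=0 FIRE
t=12: input=5 -> V=0 FIRE
t=13: input=0 -> V=0

Answer: 1 1 1 2 1 1 3 1 1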